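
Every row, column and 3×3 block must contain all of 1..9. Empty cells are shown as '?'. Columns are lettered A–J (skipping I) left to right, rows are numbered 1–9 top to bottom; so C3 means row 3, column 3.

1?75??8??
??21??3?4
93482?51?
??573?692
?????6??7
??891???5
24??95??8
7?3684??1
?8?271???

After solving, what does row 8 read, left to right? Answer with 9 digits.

793684251

B1 = 6 (sole candidate).
E1 = 4 (sole candidate).
H1 = 2 (sole candidate).
J1 = 9 (sole candidate).
B2 = 5 (sole candidate).
E2 = 6 (sole candidate).
H2 = 7 (sole candidate).
F3 = 7 (sole candidate).
J3 = 6 (sole candidate).
A4 = 4 (sole candidate).
B4 = 1 (sole candidate).
F4 = 8 (sole candidate).
A5 = 3 (sole candidate).
C5 = 9 (sole candidate).
D5 = 4 (sole candidate).
E5 = 5 (sole candidate).
G5 = 1 (sole candidate).
H5 = 8 (sole candidate).
A6 = 6 (sole candidate).
F6 = 2 (sole candidate).
G6 = 4 (sole candidate).
H6 = 3 (sole candidate).
D7 = 3 (sole candidate).
G7 = 7 (sole candidate).
H7 = 6 (sole candidate).
B8 = 9: row 8 has {1,3,4,6,7,8}; col 2 has {1,3,4,5,6,8}; box has {2,3,4,7,8} → only 9 remains.
G8 = 2: row 8 has {1,3,4,6,7,8,9}; col 7 has {1,3,4,5,6,7,8}; box has {1,6,7,8} → only 2 remains.
H8 = 5: row 8 has {1,2,3,4,6,7,8,9}; col 8 has {1,2,3,6,7,8,9}; box has {1,2,6,7,8} → only 5 remains.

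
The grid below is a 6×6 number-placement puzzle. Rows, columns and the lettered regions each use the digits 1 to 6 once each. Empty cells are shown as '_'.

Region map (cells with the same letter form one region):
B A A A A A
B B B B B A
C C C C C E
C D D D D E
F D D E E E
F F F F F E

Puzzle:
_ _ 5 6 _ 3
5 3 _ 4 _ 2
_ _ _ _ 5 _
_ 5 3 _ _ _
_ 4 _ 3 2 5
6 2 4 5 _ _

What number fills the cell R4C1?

4

R1C2 = 1 (sole candidate).
R1C5 = 4 (sole candidate).
R3C2 = 6 (sole candidate).
R5C1 = 1 (sole candidate).
R5C3 = 6 (sole candidate).
R6C5 = 3 (sole candidate).
R6C6 = 1 (sole candidate).
R1C1 = 2 (sole candidate).
R2C3 = 1 (sole candidate).
R2C5 = 6 (sole candidate).
R3C3 = 2 (sole candidate).
R3C4 = 1 (sole candidate).
R3C6 = 4 (sole candidate).
R4C1 = 4: row 4 has {3,5}; col 1 has {1,2,5,6}; region has {1,2,5,6} → only 4 remains.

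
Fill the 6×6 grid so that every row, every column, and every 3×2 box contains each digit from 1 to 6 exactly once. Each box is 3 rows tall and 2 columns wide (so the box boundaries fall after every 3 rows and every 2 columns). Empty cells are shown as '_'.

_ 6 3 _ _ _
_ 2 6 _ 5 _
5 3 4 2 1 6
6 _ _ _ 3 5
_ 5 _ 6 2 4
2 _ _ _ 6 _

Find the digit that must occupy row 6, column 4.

row 1, column 5 = 4 (sole candidate).
row 1, column 6 = 2 (sole candidate).
row 2, column 4 = 1 (sole candidate).
row 2, column 6 = 3 (sole candidate).
row 4, column 4 = 4 (sole candidate).
row 5, column 3 = 1 (sole candidate).
row 6, column 3 = 5 (sole candidate).
row 6, column 4 = 3: row 6 has {2,5,6}; col 4 has {1,2,4,6}; box has {1,4,5,6} → only 3 remains.

3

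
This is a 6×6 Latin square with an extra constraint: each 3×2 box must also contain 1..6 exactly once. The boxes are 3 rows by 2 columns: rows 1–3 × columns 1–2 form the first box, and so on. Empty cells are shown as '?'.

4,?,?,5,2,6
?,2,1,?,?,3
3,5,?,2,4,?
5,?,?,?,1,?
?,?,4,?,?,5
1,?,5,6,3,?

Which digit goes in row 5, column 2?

row 1, column 2 = 1: row 1 has {2,4,5,6}; col 2 has {2,5}; box has {2,3,4,5} → only 1 remains.
row 1, column 3 = 3: row 1 has {1,2,4,5,6}; col 3 has {1,4,5}; box has {1,2,5} → only 3 remains.
row 2, column 1 = 6: row 2 has {1,2,3}; col 1 has {1,3,4,5}; box has {1,2,3,4,5} → only 6 remains.
row 2, column 4 = 4: row 2 has {1,2,3,6}; col 4 has {2,5,6}; box has {1,2,3,5} → only 4 remains.
row 2, column 5 = 5: row 2 has {1,2,3,4,6}; col 5 has {1,2,3,4}; box has {2,3,4,6} → only 5 remains.
row 3, column 3 = 6: row 3 has {2,3,4,5}; col 3 has {1,3,4,5}; box has {1,2,3,4,5} → only 6 remains.
row 3, column 6 = 1: row 3 has {2,3,4,5,6}; col 6 has {3,5,6}; box has {2,3,4,5,6} → only 1 remains.
row 4, column 3 = 2: row 4 has {1,5}; col 3 has {1,3,4,5,6}; box has {4,5,6} → only 2 remains.
row 4, column 4 = 3: row 4 has {1,2,5}; col 4 has {2,4,5,6}; box has {2,4,5,6} → only 3 remains.
row 4, column 6 = 4: row 4 has {1,2,3,5}; col 6 has {1,3,5,6}; box has {1,3,5} → only 4 remains.
row 5, column 1 = 2: row 5 has {4,5}; col 1 has {1,3,4,5,6}; box has {1,5} → only 2 remains.
row 5, column 4 = 1: row 5 has {2,4,5}; col 4 has {2,3,4,5,6}; box has {2,3,4,5,6} → only 1 remains.
row 5, column 5 = 6: row 5 has {1,2,4,5}; col 5 has {1,2,3,4,5}; box has {1,3,4,5} → only 6 remains.
row 6, column 2 = 4: row 6 has {1,3,5,6}; col 2 has {1,2,5}; box has {1,2,5} → only 4 remains.
row 6, column 6 = 2: row 6 has {1,3,4,5,6}; col 6 has {1,3,4,5,6}; box has {1,3,4,5,6} → only 2 remains.
row 4, column 2 = 6: row 4 has {1,2,3,4,5}; col 2 has {1,2,4,5}; box has {1,2,4,5} → only 6 remains.
row 5, column 2 = 3: row 5 has {1,2,4,5,6}; col 2 has {1,2,4,5,6}; box has {1,2,4,5,6} → only 3 remains.

3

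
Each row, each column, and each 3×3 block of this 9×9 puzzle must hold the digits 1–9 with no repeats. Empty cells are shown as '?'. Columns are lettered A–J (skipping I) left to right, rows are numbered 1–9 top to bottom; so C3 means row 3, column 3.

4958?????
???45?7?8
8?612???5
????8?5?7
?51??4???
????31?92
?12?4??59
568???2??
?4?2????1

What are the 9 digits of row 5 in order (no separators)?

251794386

C2 = 3 (sole candidate).
B3 = 7 (sole candidate).
B6 = 8 (sole candidate).
B2 = 2 (sole candidate).
B4 = 3 (sole candidate).
A2 = 1 (sole candidate).
H2 = 6 (sole candidate).
J1 = 3 (sole candidate).
F2 = 9 (sole candidate).
F3 = 3 (sole candidate).
H3 = 4 (sole candidate).
H4 = 1 (sole candidate).
J5 = 6: row 5 has {1,4,5}; col 9 has {1,2,3,5,7,8,9}; box has {1,2,5,7,9} → only 6 remains.
G6 = 4 (sole candidate).
F8 = 7 (sole candidate).
H8 = 3 (sole candidate).
J8 = 4 (sole candidate).
F1 = 6 (sole candidate).
G1 = 1 (sole candidate).
H1 = 2 (sole candidate).
G3 = 9 (sole candidate).
F4 = 2 (sole candidate).
H5 = 8: row 5 has {1,4,5,6}; col 8 has {1,2,3,4,5,6,9}; box has {1,2,4,5,6,7,9} → only 8 remains.
C6 = 7 (sole candidate).
F7 = 8 (sole candidate).
G7 = 6 (sole candidate).
D8 = 9 (sole candidate).
E8 = 1 (sole candidate).
C9 = 9 (sole candidate).
E9 = 6 (sole candidate).
F9 = 5 (sole candidate).
G9 = 8 (sole candidate).
H9 = 7 (sole candidate).
E1 = 7 (sole candidate).
C4 = 4 (sole candidate).
D4 = 6 (sole candidate).
D5 = 7: row 5 has {1,4,5,6,8}; col 4 has {1,2,4,6,8,9}; box has {1,2,3,4,6,8} → only 7 remains.
E5 = 9: row 5 has {1,4,5,6,7,8}; col 5 has {1,2,3,4,5,6,7,8}; box has {1,2,3,4,6,7,8} → only 9 remains.
G5 = 3: row 5 has {1,4,5,6,7,8,9}; col 7 has {1,2,4,5,6,7,8,9}; box has {1,2,4,5,6,7,8,9} → only 3 remains.
A6 = 6 (sole candidate).
D6 = 5 (sole candidate).
D7 = 3 (sole candidate).
A9 = 3 (sole candidate).
A4 = 9 (sole candidate).
A5 = 2: row 5 has {1,3,4,5,6,7,8,9}; col 1 has {1,3,4,5,6,8,9}; box has {1,3,4,5,6,7,8,9} → only 2 remains.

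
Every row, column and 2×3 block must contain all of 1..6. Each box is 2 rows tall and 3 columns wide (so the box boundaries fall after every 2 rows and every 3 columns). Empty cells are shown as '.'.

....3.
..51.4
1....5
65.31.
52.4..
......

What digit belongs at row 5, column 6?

row 4, column 6 = 2 (sole candidate).
row 5, column 5 = 6 (sole candidate).
row 1, column 6 = 6 (sole candidate).
row 2, column 5 = 2 (sole candidate).
row 3, column 4 = 6 (sole candidate).
row 3, column 5 = 4 (sole candidate).
row 4, column 3 = 4 (sole candidate).
row 6, column 5 = 5 (sole candidate).
row 1, column 4 = 5 (sole candidate).
row 2, column 1 = 3 (sole candidate).
row 2, column 2 = 6 (sole candidate).
row 3, column 2 = 3 (sole candidate).
row 3, column 3 = 2 (sole candidate).
row 6, column 1 = 4 (sole candidate).
row 6, column 2 = 1 (sole candidate).
row 6, column 4 = 2 (sole candidate).
row 6, column 6 = 3 (sole candidate).
row 1, column 1 = 2 (sole candidate).
row 1, column 2 = 4 (sole candidate).
row 1, column 3 = 1 (sole candidate).
row 5, column 3 = 3 (sole candidate).
row 5, column 6 = 1: row 5 has {2,3,4,5,6}; col 6 has {2,3,4,5,6}; box has {2,3,4,5,6} → only 1 remains.

1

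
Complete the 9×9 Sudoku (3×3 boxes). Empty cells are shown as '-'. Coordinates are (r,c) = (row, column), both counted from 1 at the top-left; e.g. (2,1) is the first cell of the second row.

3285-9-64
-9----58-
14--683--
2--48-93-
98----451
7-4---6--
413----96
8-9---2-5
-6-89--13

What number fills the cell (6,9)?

(2,1) = 6: row 2 has {5,8,9}; col 1 has {1,2,3,4,7,8,9}; box has {1,2,3,4,8,9} → only 6 remains.
(2,3) = 7: row 2 has {5,6,8,9}; col 3 has {3,4,8,9}; box has {1,2,3,4,6,8,9} → only 7 remains.
(2,9) = 2: row 2 has {5,6,7,8,9}; col 9 has {1,3,4,5,6}; box has {3,4,5,6,8} → only 2 remains.
(3,3) = 5: row 3 has {1,3,4,6,8}; col 3 has {3,4,7,8,9}; box has {1,2,3,4,6,7,8,9} → only 5 remains.
(3,8) = 7: row 3 has {1,3,4,5,6,8}; col 8 has {1,3,5,6,8,9}; box has {2,3,4,5,6,8} → only 7 remains.
(3,9) = 9: row 3 has {1,3,4,5,6,7,8}; col 9 has {1,2,3,4,5,6}; box has {2,3,4,5,6,7,8} → only 9 remains.
(4,2) = 5: row 4 has {2,3,4,8,9}; col 2 has {1,2,4,6,8,9}; box has {2,4,7,8,9} → only 5 remains.
(4,9) = 7: row 4 has {2,3,4,5,8,9}; col 9 has {1,2,3,4,5,6,9}; box has {1,3,4,5,6,9} → only 7 remains.
(5,3) = 6: row 5 has {1,4,5,8,9}; col 3 has {3,4,5,7,8,9}; box has {2,4,5,7,8,9} → only 6 remains.
(6,2) = 3: row 6 has {4,6,7}; col 2 has {1,2,4,5,6,8,9}; box has {2,4,5,6,7,8,9} → only 3 remains.
(6,8) = 2: row 6 has {3,4,6,7}; col 8 has {1,3,5,6,7,8,9}; box has {1,3,4,5,6,7,9} → only 2 remains.
(6,9) = 8: row 6 has {2,3,4,6,7}; col 9 has {1,2,3,4,5,6,7,9}; box has {1,2,3,4,5,6,7,9} → only 8 remains.

8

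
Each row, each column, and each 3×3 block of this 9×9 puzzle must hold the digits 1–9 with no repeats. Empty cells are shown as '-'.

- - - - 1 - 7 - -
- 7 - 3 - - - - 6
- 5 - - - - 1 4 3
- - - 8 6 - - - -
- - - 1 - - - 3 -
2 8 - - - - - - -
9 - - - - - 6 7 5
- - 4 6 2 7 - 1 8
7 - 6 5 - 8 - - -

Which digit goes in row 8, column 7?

row 7, column 4 = 4: row 7 has {5,6,7,9}; col 4 has {1,3,5,6,8}; box has {2,5,6,7,8} → only 4 remains.
row 7, column 5 = 3: row 7 has {4,5,6,7,9}; col 5 has {1,2,6}; box has {2,4,5,6,7,8} → only 3 remains.
row 7, column 6 = 1: row 7 has {3,4,5,6,7,9}; col 6 has {7,8}; box has {2,3,4,5,6,7,8} → only 1 remains.
row 8, column 2 = 3: row 8 has {1,2,4,6,7,8}; col 2 has {5,7,8}; box has {4,6,7,9} → only 3 remains.
row 8, column 7 = 9: row 8 has {1,2,3,4,6,7,8}; col 7 has {1,6,7}; box has {1,5,6,7,8} → only 9 remains.

9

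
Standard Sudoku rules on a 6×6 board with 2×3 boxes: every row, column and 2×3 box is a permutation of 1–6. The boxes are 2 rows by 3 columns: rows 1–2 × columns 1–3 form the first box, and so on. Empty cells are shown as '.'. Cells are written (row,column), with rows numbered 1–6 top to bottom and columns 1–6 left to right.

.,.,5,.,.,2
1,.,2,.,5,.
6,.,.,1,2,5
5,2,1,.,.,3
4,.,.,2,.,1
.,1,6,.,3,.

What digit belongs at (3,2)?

3

(1,1) = 3 (sole candidate).
(5,3) = 3 (sole candidate).
(5,5) = 6 (sole candidate).
(6,1) = 2 (sole candidate).
(6,6) = 4 (sole candidate).
(2,6) = 6 (sole candidate).
(3,3) = 4 (sole candidate).
(4,5) = 4 (sole candidate).
(5,2) = 5 (sole candidate).
(6,4) = 5 (sole candidate).
(1,4) = 4 (sole candidate).
(1,5) = 1 (sole candidate).
(2,2) = 4 (sole candidate).
(2,4) = 3 (sole candidate).
(3,2) = 3: row 3 has {1,2,4,5,6}; col 2 has {1,2,4,5}; box has {1,2,4,5,6} → only 3 remains.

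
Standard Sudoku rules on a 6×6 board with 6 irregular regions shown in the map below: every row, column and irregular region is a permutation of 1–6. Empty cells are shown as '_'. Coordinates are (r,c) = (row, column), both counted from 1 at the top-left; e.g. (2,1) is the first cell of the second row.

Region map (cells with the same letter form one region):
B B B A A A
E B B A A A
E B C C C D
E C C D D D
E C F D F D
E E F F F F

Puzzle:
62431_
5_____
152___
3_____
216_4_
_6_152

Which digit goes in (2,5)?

2

(1,6) = 5 (sole candidate).
(2,2) = 3 (sole candidate).
(2,3) = 1 (sole candidate).
(4,2) = 4 (sole candidate).
(4,3) = 5 (sole candidate).
(5,4) = 5 (sole candidate).
(5,6) = 3 (sole candidate).
(6,1) = 4 (sole candidate).
(6,3) = 3 (sole candidate).
(3,4) = 6 (sole candidate).
(3,5) = 3 (sole candidate).
(3,6) = 4 (sole candidate).
(4,4) = 2 (sole candidate).
(4,5) = 6 (sole candidate).
(4,6) = 1 (sole candidate).
(2,4) = 4 (sole candidate).
(2,5) = 2: row 2 has {1,3,4,5}; col 5 has {1,3,4,5,6}; region has {1,3,4,5} → only 2 remains.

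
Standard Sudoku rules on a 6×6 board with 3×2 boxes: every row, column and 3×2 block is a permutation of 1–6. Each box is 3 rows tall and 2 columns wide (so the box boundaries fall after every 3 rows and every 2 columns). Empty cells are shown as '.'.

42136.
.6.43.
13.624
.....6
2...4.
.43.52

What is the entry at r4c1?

3

r1c6 = 5 (sole candidate).
r2c1 = 5 (sole candidate).
r2c3 = 2 (sole candidate).
r2c6 = 1 (sole candidate).
r3c3 = 5 (sole candidate).
r4c1 = 3: row 4 has {6}; col 1 has {1,2,4,5}; box has {2,4} → only 3 remains.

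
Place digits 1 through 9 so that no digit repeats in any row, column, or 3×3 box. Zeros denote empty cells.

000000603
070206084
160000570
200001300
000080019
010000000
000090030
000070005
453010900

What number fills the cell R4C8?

5

R2C7 = 1 (sole candidate).
R3C9 = 2 (sole candidate).
R1C8 = 9 (sole candidate).
R1C4 = 1 (hidden single in row 1).
R1C6 = 7 (hidden single in row 1).
R8C3 = 1 (hidden single in row 8).
R7C9 = 1 (hidden single in row 7).
R9C9 = 7 (hidden single in row 9).
R5C2 = 3 (hidden single in column 2).
R2C1 = 3 (hidden single in column 1).
R2C5 = 5 (sole candidate).
R1C5 = 4 (sole candidate).
R2C3 = 9 (sole candidate).
R3C5 = 3 (sole candidate).
R4C5 = 6 (sole candidate).
R4C9 = 8 (sole candidate).
R6C5 = 2 (sole candidate).
R6C9 = 6 (sole candidate).
R3C3 = 4 (hidden single in row 3).
R5C7 = 2 (hidden single in row 5).
R4C2 = 4 (hidden single in column 2).
R4C8 = 5: row 4 has {1,2,3,4,6,8}; col 8 has {1,3,7,8,9}; box has {1,2,3,6,8,9} → only 5 remains.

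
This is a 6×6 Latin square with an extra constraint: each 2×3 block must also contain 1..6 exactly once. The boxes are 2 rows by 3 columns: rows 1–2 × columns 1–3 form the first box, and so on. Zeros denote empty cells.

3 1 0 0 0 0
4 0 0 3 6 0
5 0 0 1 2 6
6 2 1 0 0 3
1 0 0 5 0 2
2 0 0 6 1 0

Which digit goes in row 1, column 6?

row 2, column 2 = 5 (sole candidate).
row 2, column 3 = 2 (sole candidate).
row 2, column 6 = 1 (sole candidate).
row 4, column 4 = 4 (sole candidate).
row 4, column 5 = 5 (sole candidate).
row 6, column 6 = 4 (sole candidate).
row 1, column 3 = 6 (sole candidate).
row 1, column 4 = 2 (sole candidate).
row 1, column 5 = 4 (sole candidate).
row 1, column 6 = 5: row 1 has {1,2,3,4,6}; col 6 has {1,2,3,4,6}; box has {1,2,3,4,6} → only 5 remains.

5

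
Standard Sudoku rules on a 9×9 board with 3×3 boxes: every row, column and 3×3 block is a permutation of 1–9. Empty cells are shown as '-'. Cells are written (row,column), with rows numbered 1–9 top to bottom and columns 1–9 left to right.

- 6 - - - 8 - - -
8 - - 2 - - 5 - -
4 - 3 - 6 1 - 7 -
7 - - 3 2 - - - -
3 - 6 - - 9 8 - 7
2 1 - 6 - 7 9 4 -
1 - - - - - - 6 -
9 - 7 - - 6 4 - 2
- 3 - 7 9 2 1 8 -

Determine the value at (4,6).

4

(1,1) = 5 (sole candidate).
(3,7) = 2 (sole candidate).
(4,7) = 6 (sole candidate).
(9,1) = 6 (sole candidate).
(9,9) = 5 (sole candidate).
(1,7) = 3 (sole candidate).
(3,2) = 9 (sole candidate).
(3,4) = 5 (sole candidate).
(3,9) = 8 (sole candidate).
(4,9) = 1 (sole candidate).
(6,9) = 3 (sole candidate).
(7,7) = 7 (sole candidate).
(7,9) = 9 (sole candidate).
(8,8) = 3 (sole candidate).
(9,3) = 4 (sole candidate).
(1,9) = 4 (sole candidate).
(2,2) = 7 (sole candidate).
(2,3) = 1 (sole candidate).
(2,8) = 9 (sole candidate).
(2,9) = 6 (sole candidate).
(4,8) = 5 (sole candidate).
(5,8) = 2 (sole candidate).
(1,3) = 2 (sole candidate).
(1,4) = 9 (sole candidate).
(1,5) = 7 (sole candidate).
(1,8) = 1 (sole candidate).
(4,6) = 4: row 4 has {1,2,3,5,6,7}; col 6 has {1,2,6,7,8,9}; box has {2,3,6,7,9} → only 4 remains.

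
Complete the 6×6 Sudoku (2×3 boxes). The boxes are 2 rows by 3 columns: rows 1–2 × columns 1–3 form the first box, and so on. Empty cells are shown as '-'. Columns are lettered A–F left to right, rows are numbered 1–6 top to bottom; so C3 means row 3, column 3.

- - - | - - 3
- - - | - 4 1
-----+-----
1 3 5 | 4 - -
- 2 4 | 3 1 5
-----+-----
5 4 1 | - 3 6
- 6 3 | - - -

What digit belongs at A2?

3

B2 = 5 (sole candidate).
F3 = 2 (sole candidate).
A4 = 6 (sole candidate).
D5 = 2 (sole candidate).
A6 = 2 (sole candidate).
E6 = 5 (sole candidate).
F6 = 4 (sole candidate).
A1 = 4 (sole candidate).
B1 = 1 (sole candidate).
A2 = 3: row 2 has {1,4,5}; col 1 has {1,2,4,5,6}; box has {1,4,5} → only 3 remains.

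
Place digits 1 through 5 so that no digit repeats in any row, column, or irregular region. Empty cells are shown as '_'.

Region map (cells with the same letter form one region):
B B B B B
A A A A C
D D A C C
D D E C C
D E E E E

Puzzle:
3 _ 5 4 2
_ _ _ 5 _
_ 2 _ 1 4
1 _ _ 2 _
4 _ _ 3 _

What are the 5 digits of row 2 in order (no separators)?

24153

R1C2 = 1 (sole candidate).
R2C1 = 2: row 2 has {5}; col 1 has {1,3,4}; region has {5} → only 2 remains.
R2C5 = 3: row 2 has {2,5}; col 5 has {2,4}; region has {1,2,4} → only 3 remains.
R3C1 = 5 (sole candidate).
R3C3 = 3 (sole candidate).
R4C2 = 3 (sole candidate).
R4C3 = 4 (sole candidate).
R4C5 = 5 (sole candidate).
R5C2 = 5 (sole candidate).
R5C5 = 1 (sole candidate).
R2C2 = 4: row 2 has {2,3,5}; col 2 has {1,2,3,5}; region has {2,3,5} → only 4 remains.
R2C3 = 1: row 2 has {2,3,4,5}; col 3 has {3,4,5}; region has {2,3,4,5} → only 1 remains.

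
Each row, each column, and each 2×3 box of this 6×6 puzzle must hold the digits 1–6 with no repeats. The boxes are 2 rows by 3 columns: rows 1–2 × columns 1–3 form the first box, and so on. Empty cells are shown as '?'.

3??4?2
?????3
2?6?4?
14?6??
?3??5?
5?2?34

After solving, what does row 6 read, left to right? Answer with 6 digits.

562134

row 3, column 2 = 5: row 3 has {2,4,6}; col 2 has {3,4}; box has {1,2,4,6} → only 5 remains.
row 3, column 6 = 1: row 3 has {2,4,5,6}; col 6 has {2,3,4}; box has {4,6} → only 1 remains.
row 4, column 3 = 3: row 4 has {1,4,6}; col 3 has {2,6}; box has {1,2,4,5,6} → only 3 remains.
row 4, column 5 = 2: row 4 has {1,3,4,6}; col 5 has {3,4,5}; box has {1,4,6} → only 2 remains.
row 4, column 6 = 5: row 4 has {1,2,3,4,6}; col 6 has {1,2,3,4}; box has {1,2,4,6} → only 5 remains.
row 5, column 6 = 6: row 5 has {3,5}; col 6 has {1,2,3,4,5}; box has {3,4,5} → only 6 remains.
row 6, column 4 = 1: row 6 has {2,3,4,5}; col 4 has {4,6}; box has {3,4,5,6} → only 1 remains.
row 2, column 4 = 5: row 2 has {3}; col 4 has {1,4,6}; box has {2,3,4} → only 5 remains.
row 3, column 4 = 3: row 3 has {1,2,4,5,6}; col 4 has {1,4,5,6}; box has {1,2,4,5,6} → only 3 remains.
row 5, column 1 = 4: row 5 has {3,5,6}; col 1 has {1,2,3,5}; box has {2,3,5} → only 4 remains.
row 5, column 3 = 1: row 5 has {3,4,5,6}; col 3 has {2,3,6}; box has {2,3,4,5} → only 1 remains.
row 5, column 4 = 2: row 5 has {1,3,4,5,6}; col 4 has {1,3,4,5,6}; box has {1,3,4,5,6} → only 2 remains.
row 6, column 2 = 6: row 6 has {1,2,3,4,5}; col 2 has {3,4,5}; box has {1,2,3,4,5} → only 6 remains.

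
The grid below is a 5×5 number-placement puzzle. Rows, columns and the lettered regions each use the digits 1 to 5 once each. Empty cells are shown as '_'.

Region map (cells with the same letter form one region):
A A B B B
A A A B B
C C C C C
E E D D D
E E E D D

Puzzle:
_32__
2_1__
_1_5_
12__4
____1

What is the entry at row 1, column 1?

4

row 1, column 5 = 5: row 1 has {2,3}; col 5 has {1,4}; region has {2} → only 5 remains.
row 2, column 5 = 3: row 2 has {1,2}; col 5 has {1,4,5}; region has {2,5} → only 3 remains.
row 3, column 5 = 2: row 3 has {1,5}; col 5 has {1,3,4,5}; region has {1,5} → only 2 remains.
row 4, column 4 = 3: row 4 has {1,2,4}; col 4 has {5}; region has {1,4} → only 3 remains.
row 5, column 4 = 2: row 5 has {1}; col 4 has {3,5}; region has {1,3,4} → only 2 remains.
row 1, column 1 = 4: row 1 has {2,3,5}; col 1 has {1,2}; region has {1,2,3} → only 4 remains.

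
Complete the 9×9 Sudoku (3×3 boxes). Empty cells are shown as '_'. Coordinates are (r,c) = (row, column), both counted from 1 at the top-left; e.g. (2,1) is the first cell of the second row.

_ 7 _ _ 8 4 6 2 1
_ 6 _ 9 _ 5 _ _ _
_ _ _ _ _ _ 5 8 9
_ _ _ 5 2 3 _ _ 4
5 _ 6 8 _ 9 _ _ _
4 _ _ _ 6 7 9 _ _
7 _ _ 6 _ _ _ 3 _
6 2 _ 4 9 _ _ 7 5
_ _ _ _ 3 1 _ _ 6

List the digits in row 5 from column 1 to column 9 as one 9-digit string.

536849712

(1,4) = 3: row 1 has {1,2,4,6,7,8}; col 4 has {4,5,6,8,9}; box has {4,5,8,9} → only 3 remains.
(2,8) = 4: row 2 has {5,6,9}; col 8 has {2,3,7,8}; box has {1,2,5,6,8,9} → only 4 remains.
(5,8) = 1: row 5 has {5,6,8,9}; col 8 has {2,3,4,7,8}; box has {4,9} → only 1 remains.
(6,4) = 1: row 6 has {4,6,7,9}; col 4 has {3,4,5,6,8,9}; box has {2,3,5,6,7,8,9} → only 1 remains.
(6,8) = 5: row 6 has {1,4,6,7,9}; col 8 has {1,2,3,4,7,8}; box has {1,4,9} → only 5 remains.
(7,5) = 5: row 7 has {3,6,7}; col 5 has {2,3,6,8,9}; box has {1,3,4,6,9} → only 5 remains.
(8,6) = 8: row 8 has {2,4,5,6,7,9}; col 6 has {1,3,4,5,7,9}; box has {1,3,4,5,6,9} → only 8 remains.
(8,7) = 1: row 8 has {2,4,5,6,7,8,9}; col 7 has {5,6,9}; box has {3,5,6,7} → only 1 remains.
(9,8) = 9: row 9 has {1,3,6}; col 8 has {1,2,3,4,5,7,8}; box has {1,3,5,6,7} → only 9 remains.
(1,1) = 9: row 1 has {1,2,3,4,6,7,8}; col 1 has {4,5,6,7}; box has {6,7} → only 9 remains.
(1,3) = 5: row 1 has {1,2,3,4,6,7,8,9}; col 3 has {6}; box has {6,7,9} → only 5 remains.
(4,8) = 6: row 4 has {2,3,4,5}; col 8 has {1,2,3,4,5,7,8,9}; box has {1,4,5,9} → only 6 remains.
(5,2) = 3: row 5 has {1,5,6,8,9}; col 2 has {2,6,7}; box has {4,5,6} → only 3 remains.
(5,5) = 4: row 5 has {1,3,5,6,8,9}; col 5 has {2,3,5,6,8,9}; box has {1,2,3,5,6,7,8,9} → only 4 remains.
(6,2) = 8: row 6 has {1,4,5,6,7,9}; col 2 has {2,3,6,7}; box has {3,4,5,6} → only 8 remains.
(6,3) = 2: row 6 has {1,4,5,6,7,8,9}; col 3 has {5,6}; box has {3,4,5,6,8} → only 2 remains.
(6,9) = 3: row 6 has {1,2,4,5,6,7,8,9}; col 9 has {1,4,5,6,9}; box has {1,4,5,6,9} → only 3 remains.
(7,6) = 2: row 7 has {3,5,6,7}; col 6 has {1,3,4,5,7,8,9}; box has {1,3,4,5,6,8,9} → only 2 remains.
(7,9) = 8: row 7 has {2,3,5,6,7}; col 9 has {1,3,4,5,6,9}; box has {1,3,5,6,7,9} → only 8 remains.
(8,3) = 3: row 8 has {1,2,4,5,6,7,8,9}; col 3 has {2,5,6}; box has {2,6,7} → only 3 remains.
(9,1) = 8: row 9 has {1,3,6,9}; col 1 has {4,5,6,7,9}; box has {2,3,6,7} → only 8 remains.
(9,3) = 4: row 9 has {1,3,6,8,9}; col 3 has {2,3,5,6}; box has {2,3,6,7,8} → only 4 remains.
(9,4) = 7: row 9 has {1,3,4,6,8,9}; col 4 has {1,3,4,5,6,8,9}; box has {1,2,3,4,5,6,8,9} → only 7 remains.
(9,7) = 2: row 9 has {1,3,4,6,7,8,9}; col 7 has {1,5,6,9}; box has {1,3,5,6,7,8,9} → only 2 remains.
(2,9) = 7: row 2 has {4,5,6,9}; col 9 has {1,3,4,5,6,8,9}; box has {1,2,4,5,6,8,9} → only 7 remains.
(3,3) = 1: row 3 has {5,8,9}; col 3 has {2,3,4,5,6}; box has {5,6,7,9} → only 1 remains.
(3,4) = 2: row 3 has {1,5,8,9}; col 4 has {1,3,4,5,6,7,8,9}; box has {3,4,5,8,9} → only 2 remains.
(3,5) = 7: row 3 has {1,2,5,8,9}; col 5 has {2,3,4,5,6,8,9}; box has {2,3,4,5,8,9} → only 7 remains.
(3,6) = 6: row 3 has {1,2,5,7,8,9}; col 6 has {1,2,3,4,5,7,8,9}; box has {2,3,4,5,7,8,9} → only 6 remains.
(4,1) = 1: row 4 has {2,3,4,5,6}; col 1 has {4,5,6,7,8,9}; box has {2,3,4,5,6,8} → only 1 remains.
(4,2) = 9: row 4 has {1,2,3,4,5,6}; col 2 has {2,3,6,7,8}; box has {1,2,3,4,5,6,8} → only 9 remains.
(4,3) = 7: row 4 has {1,2,3,4,5,6,9}; col 3 has {1,2,3,4,5,6}; box has {1,2,3,4,5,6,8,9} → only 7 remains.
(4,7) = 8: row 4 has {1,2,3,4,5,6,7,9}; col 7 has {1,2,5,6,9}; box has {1,3,4,5,6,9} → only 8 remains.
(5,7) = 7: row 5 has {1,3,4,5,6,8,9}; col 7 has {1,2,5,6,8,9}; box has {1,3,4,5,6,8,9} → only 7 remains.
(5,9) = 2: row 5 has {1,3,4,5,6,7,8,9}; col 9 has {1,3,4,5,6,7,8,9}; box has {1,3,4,5,6,7,8,9} → only 2 remains.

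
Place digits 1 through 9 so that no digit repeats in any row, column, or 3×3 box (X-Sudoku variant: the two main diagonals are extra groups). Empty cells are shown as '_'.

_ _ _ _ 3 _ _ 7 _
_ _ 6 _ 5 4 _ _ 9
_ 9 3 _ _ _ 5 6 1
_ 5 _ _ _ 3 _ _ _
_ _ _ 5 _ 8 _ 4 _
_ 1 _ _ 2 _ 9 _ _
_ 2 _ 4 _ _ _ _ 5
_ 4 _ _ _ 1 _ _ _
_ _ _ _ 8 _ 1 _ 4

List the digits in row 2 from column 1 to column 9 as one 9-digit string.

row 1, column 2 = 8: row 1 has {3,7}; col 2 has {1,2,4,5,9}; box has {3,6,9} → only 8 remains.
row 1, column 9 = 2: row 1 has {3,7,8}; col 9 has {1,4,5,9}; box has {1,5,6,7,9}; anti-diagonal has {3,4,5} → only 2 remains.
row 2, column 2 = 7: row 2 has {4,5,6,9}; col 2 has {1,2,4,5,8,9}; box has {3,6,8,9}; main diagonal has {3,4} → only 7 remains.
row 2, column 8 = 8: row 2 has {4,5,6,7,9}; col 8 has {4,6,7}; box has {1,2,5,6,7,9}; anti-diagonal has {2,3,4,5} → only 8 remains.
row 3, column 5 = 7: row 3 has {1,3,5,6,9}; col 5 has {2,3,5,8}; box has {3,4,5} → only 7 remains.
row 3, column 6 = 2: row 3 has {1,3,5,6,7,9}; col 6 has {1,3,4,8}; box has {3,4,5,7} → only 2 remains.
row 6, column 6 = 6: row 6 has {1,2,9}; col 6 has {1,2,3,4,8}; box has {2,3,5,8}; main diagonal has {3,4,7} → only 6 remains.
row 7, column 7 = 8: row 7 has {2,4,5}; col 7 has {1,5,9}; box has {1,4,5}; main diagonal has {3,4,6,7} → only 8 remains.
row 1, column 6 = 9: row 1 has {2,3,7,8}; col 6 has {1,2,3,4,6,8}; box has {2,3,4,5,7} → only 9 remains.
row 1, column 7 = 4: row 1 has {2,3,7,8,9}; col 7 has {1,5,8,9}; box has {1,2,5,6,7,8,9} → only 4 remains.
row 2, column 4 = 1: row 2 has {4,5,6,7,8,9}; col 4 has {4,5}; box has {2,3,4,5,7,9} → only 1 remains.
row 2, column 7 = 3: row 2 has {1,4,5,6,7,8,9}; col 7 has {1,4,5,8,9}; box has {1,2,4,5,6,7,8,9} → only 3 remains.
row 3, column 1 = 4: row 3 has {1,2,3,5,6,7,9}; col 1 has {}; box has {3,6,7,8,9} → only 4 remains.
row 3, column 4 = 8: row 3 has {1,2,3,4,5,6,7,9}; col 4 has {1,4,5}; box has {1,2,3,4,5,7,9} → only 8 remains.
row 4, column 4 = 9: row 4 has {3,5}; col 4 has {1,4,5,8}; box has {2,3,5,6,8}; main diagonal has {3,4,6,7,8} → only 9 remains.
row 5, column 5 = 1: row 5 has {4,5,8}; col 5 has {2,3,5,7,8}; box has {2,3,5,6,8,9}; main diagonal has {3,4,6,7,8,9}; anti-diagonal has {2,3,4,5,8} → only 1 remains.
row 6, column 4 = 7: row 6 has {1,2,6,9}; col 4 has {1,4,5,8,9}; box has {1,2,3,5,6,8,9}; anti-diagonal has {1,2,3,4,5,8} → only 7 remains.
row 7, column 3 = 9: row 7 has {2,4,5,8}; col 3 has {3,6}; box has {2,4}; anti-diagonal has {1,2,3,4,5,7,8} → only 9 remains.
row 7, column 5 = 6: row 7 has {2,4,5,8,9}; col 5 has {1,2,3,5,7,8}; box has {1,4,8} → only 6 remains.
row 7, column 6 = 7: row 7 has {2,4,5,6,8,9}; col 6 has {1,2,3,4,6,8,9}; box has {1,4,6,8} → only 7 remains.
row 7, column 8 = 3: row 7 has {2,4,5,6,7,8,9}; col 8 has {4,6,7,8}; box has {1,4,5,8} → only 3 remains.
row 8, column 5 = 9: row 8 has {1,4}; col 5 has {1,2,3,5,6,7,8}; box has {1,4,6,7,8} → only 9 remains.
row 8, column 8 = 2: row 8 has {1,4,9}; col 8 has {3,4,6,7,8}; box has {1,3,4,5,8}; main diagonal has {1,3,4,6,7,8,9} → only 2 remains.
row 9, column 1 = 6: row 9 has {1,4,8}; col 1 has {4}; box has {2,4,9}; anti-diagonal has {1,2,3,4,5,7,8,9} → only 6 remains.
row 9, column 2 = 3: row 9 has {1,4,6,8}; col 2 has {1,2,4,5,7,8,9}; box has {2,4,6,9} → only 3 remains.
row 9, column 4 = 2: row 9 has {1,3,4,6,8}; col 4 has {1,4,5,7,8,9}; box has {1,4,6,7,8,9} → only 2 remains.
row 9, column 6 = 5: row 9 has {1,2,3,4,6,8}; col 6 has {1,2,3,4,6,7,8,9}; box has {1,2,4,6,7,8,9} → only 5 remains.
row 9, column 8 = 9: row 9 has {1,2,3,4,5,6,8}; col 8 has {2,3,4,6,7,8}; box has {1,2,3,4,5,8} → only 9 remains.
row 1, column 1 = 5: row 1 has {2,3,4,7,8,9}; col 1 has {4,6}; box has {3,4,6,7,8,9}; main diagonal has {1,2,3,4,6,7,8,9} → only 5 remains.
row 1, column 3 = 1: row 1 has {2,3,4,5,7,8,9}; col 3 has {3,6,9}; box has {3,4,5,6,7,8,9} → only 1 remains.
row 1, column 4 = 6: row 1 has {1,2,3,4,5,7,8,9}; col 4 has {1,2,4,5,7,8,9}; box has {1,2,3,4,5,7,8,9} → only 6 remains.
row 2, column 1 = 2: row 2 has {1,3,4,5,6,7,8,9}; col 1 has {4,5,6}; box has {1,3,4,5,6,7,8,9} → only 2 remains.

276154389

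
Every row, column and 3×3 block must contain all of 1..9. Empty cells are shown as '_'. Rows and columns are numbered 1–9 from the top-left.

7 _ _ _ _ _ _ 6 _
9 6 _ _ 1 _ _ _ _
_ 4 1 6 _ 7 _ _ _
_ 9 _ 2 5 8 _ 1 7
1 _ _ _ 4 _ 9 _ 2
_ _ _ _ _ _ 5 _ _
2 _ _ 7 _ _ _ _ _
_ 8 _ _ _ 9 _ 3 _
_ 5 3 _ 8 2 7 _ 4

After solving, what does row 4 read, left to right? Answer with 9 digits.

394258617

r5c4 = 3: row 5 has {1,2,4,9}; col 4 has {2,6,7}; box has {2,4,5,8} → only 3 remains.
r5c6 = 6: row 5 has {1,2,3,4,9}; col 6 has {2,7,8,9}; box has {2,3,4,5,8} → only 6 remains.
r5c8 = 8: row 5 has {1,2,3,4,6,9}; col 8 has {1,3,6}; box has {1,2,5,7,9} → only 8 remains.
r6c6 = 1: row 6 has {5}; col 6 has {2,6,7,8,9}; box has {2,3,4,5,6,8} → only 1 remains.
r6c8 = 4: row 6 has {1,5}; col 8 has {1,3,6,8}; box has {1,2,5,7,8,9} → only 4 remains.
r7c2 = 1: row 7 has {2,7}; col 2 has {4,5,6,8,9}; box has {2,3,5,8} → only 1 remains.
r8c5 = 6: row 8 has {3,8,9}; col 5 has {1,4,5,8}; box has {2,7,8,9} → only 6 remains.
r9c1 = 6: row 9 has {2,3,4,5,7,8}; col 1 has {1,2,7,9}; box has {1,2,3,5,8} → only 6 remains.
r9c4 = 1: row 9 has {2,3,4,5,6,7,8}; col 4 has {2,3,6,7}; box has {2,6,7,8,9} → only 1 remains.
r9c8 = 9: row 9 has {1,2,3,4,5,6,7,8}; col 8 has {1,3,4,6,8}; box has {3,4,7} → only 9 remains.
r5c2 = 7: row 5 has {1,2,3,4,6,8,9}; col 2 has {1,4,5,6,8,9}; box has {1,9} → only 7 remains.
r5c3 = 5: row 5 has {1,2,3,4,6,7,8,9}; col 3 has {1,3}; box has {1,7,9} → only 5 remains.
r6c4 = 9: row 6 has {1,4,5}; col 4 has {1,2,3,6,7}; box has {1,2,3,4,5,6,8} → only 9 remains.
r6c5 = 7: row 6 has {1,4,5,9}; col 5 has {1,4,5,6,8}; box has {1,2,3,4,5,6,8,9} → only 7 remains.
r7c5 = 3: row 7 has {1,2,7}; col 5 has {1,4,5,6,7,8}; box has {1,2,6,7,8,9} → only 3 remains.
r7c8 = 5: row 7 has {1,2,3,7}; col 8 has {1,3,4,6,8,9}; box has {3,4,7,9} → only 5 remains.
r8c1 = 4: row 8 has {3,6,8,9}; col 1 has {1,2,6,7,9}; box has {1,2,3,5,6,8} → only 4 remains.
r8c3 = 7: row 8 has {3,4,6,8,9}; col 3 has {1,3,5}; box has {1,2,3,4,5,6,8} → only 7 remains.
r8c4 = 5: row 8 has {3,4,6,7,8,9}; col 4 has {1,2,3,6,7,9}; box has {1,2,3,6,7,8,9} → only 5 remains.
r8c9 = 1: row 8 has {3,4,5,6,7,8,9}; col 9 has {2,4,7}; box has {3,4,5,7,9} → only 1 remains.
r3c8 = 2: row 3 has {1,4,6,7}; col 8 has {1,3,4,5,6,8,9}; box has {6} → only 2 remains.
r4c1 = 3: row 4 has {1,2,5,7,8,9}; col 1 has {1,2,4,6,7,9}; box has {1,5,7,9} → only 3 remains.
r4c7 = 6: row 4 has {1,2,3,5,7,8,9}; col 7 has {5,7,9}; box has {1,2,4,5,7,8,9} → only 6 remains.
r6c1 = 8: row 6 has {1,4,5,7,9}; col 1 has {1,2,3,4,6,7,9}; box has {1,3,5,7,9} → only 8 remains.
r6c2 = 2: row 6 has {1,4,5,7,8,9}; col 2 has {1,4,5,6,7,8,9}; box has {1,3,5,7,8,9} → only 2 remains.
r6c3 = 6: row 6 has {1,2,4,5,7,8,9}; col 3 has {1,3,5,7}; box has {1,2,3,5,7,8,9} → only 6 remains.
r6c9 = 3: row 6 has {1,2,4,5,6,7,8,9}; col 9 has {1,2,4,7}; box has {1,2,4,5,6,7,8,9} → only 3 remains.
r7c3 = 9: row 7 has {1,2,3,5,7}; col 3 has {1,3,5,6,7}; box has {1,2,3,4,5,6,7,8} → only 9 remains.
r7c6 = 4: row 7 has {1,2,3,5,7,9}; col 6 has {1,2,6,7,8,9}; box has {1,2,3,5,6,7,8,9} → only 4 remains.
r7c7 = 8: row 7 has {1,2,3,4,5,7,9}; col 7 has {5,6,7,9}; box has {1,3,4,5,7,9} → only 8 remains.
r7c9 = 6: row 7 has {1,2,3,4,5,7,8,9}; col 9 has {1,2,3,4,7}; box has {1,3,4,5,7,8,9} → only 6 remains.
r8c7 = 2: row 8 has {1,3,4,5,6,7,8,9}; col 7 has {5,6,7,8,9}; box has {1,3,4,5,6,7,8,9} → only 2 remains.
r1c2 = 3: row 1 has {6,7}; col 2 has {1,2,4,5,6,7,8,9}; box has {1,4,6,7,9} → only 3 remains.
r1c6 = 5: row 1 has {3,6,7}; col 6 has {1,2,4,6,7,8,9}; box has {1,6,7} → only 5 remains.
r2c6 = 3: row 2 has {1,6,9}; col 6 has {1,2,4,5,6,7,8,9}; box has {1,5,6,7} → only 3 remains.
r2c7 = 4: row 2 has {1,3,6,9}; col 7 has {2,5,6,7,8,9}; box has {2,6} → only 4 remains.
r2c8 = 7: row 2 has {1,3,4,6,9}; col 8 has {1,2,3,4,5,6,8,9}; box has {2,4,6} → only 7 remains.
r3c1 = 5: row 3 has {1,2,4,6,7}; col 1 has {1,2,3,4,6,7,8,9}; box has {1,3,4,6,7,9} → only 5 remains.
r3c5 = 9: row 3 has {1,2,4,5,6,7}; col 5 has {1,3,4,5,6,7,8}; box has {1,3,5,6,7} → only 9 remains.
r3c7 = 3: row 3 has {1,2,4,5,6,7,9}; col 7 has {2,4,5,6,7,8,9}; box has {2,4,6,7} → only 3 remains.
r3c9 = 8: row 3 has {1,2,3,4,5,6,7,9}; col 9 has {1,2,3,4,6,7}; box has {2,3,4,6,7} → only 8 remains.
r4c3 = 4: row 4 has {1,2,3,5,6,7,8,9}; col 3 has {1,3,5,6,7,9}; box has {1,2,3,5,6,7,8,9} → only 4 remains.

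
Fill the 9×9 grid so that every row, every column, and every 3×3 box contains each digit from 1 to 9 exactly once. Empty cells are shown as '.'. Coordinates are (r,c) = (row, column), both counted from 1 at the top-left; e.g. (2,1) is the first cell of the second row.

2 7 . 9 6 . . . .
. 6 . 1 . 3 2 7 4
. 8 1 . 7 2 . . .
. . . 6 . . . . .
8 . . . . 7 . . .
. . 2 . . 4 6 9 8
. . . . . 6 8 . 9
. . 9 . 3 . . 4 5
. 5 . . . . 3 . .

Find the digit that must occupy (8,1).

(2,3) = 5 (sole candidate).
(2,5) = 8 (sole candidate).
(1,6) = 5 (sole candidate).
(1,7) = 1 (sole candidate).
(1,9) = 3 (sole candidate).
(2,1) = 9 (sole candidate).
(3,4) = 4 (sole candidate).
(3,9) = 6 (sole candidate).
(8,7) = 7 (sole candidate).
(1,3) = 4 (sole candidate).
(1,8) = 8 (sole candidate).
(3,1) = 3 (sole candidate).
(3,8) = 5 (sole candidate).
(3,7) = 9 (sole candidate).
(4,6) = 8 (hidden single in row 4).
(8,6) = 1 (sole candidate).
(9,6) = 9 (sole candidate).
(8,1) = 6: row 8 has {1,3,4,5,7,9}; col 1 has {2,3,8,9}; box has {5,9} → only 6 remains.

6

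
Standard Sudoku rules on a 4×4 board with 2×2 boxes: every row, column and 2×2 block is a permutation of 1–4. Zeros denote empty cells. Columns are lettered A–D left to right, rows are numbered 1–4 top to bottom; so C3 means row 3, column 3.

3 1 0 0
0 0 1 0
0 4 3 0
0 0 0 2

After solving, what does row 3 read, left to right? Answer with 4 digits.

D1 = 4 (sole candidate).
B2 = 2 (sole candidate).
D2 = 3 (sole candidate).
D3 = 1: row 3 has {3,4}; col 4 has {2,3,4}; box has {2,3} → only 1 remains.
A4 = 1 (sole candidate).
B4 = 3 (sole candidate).
C4 = 4 (sole candidate).
C1 = 2 (sole candidate).
A2 = 4 (sole candidate).
A3 = 2: row 3 has {1,3,4}; col 1 has {1,3,4}; box has {1,3,4} → only 2 remains.

2431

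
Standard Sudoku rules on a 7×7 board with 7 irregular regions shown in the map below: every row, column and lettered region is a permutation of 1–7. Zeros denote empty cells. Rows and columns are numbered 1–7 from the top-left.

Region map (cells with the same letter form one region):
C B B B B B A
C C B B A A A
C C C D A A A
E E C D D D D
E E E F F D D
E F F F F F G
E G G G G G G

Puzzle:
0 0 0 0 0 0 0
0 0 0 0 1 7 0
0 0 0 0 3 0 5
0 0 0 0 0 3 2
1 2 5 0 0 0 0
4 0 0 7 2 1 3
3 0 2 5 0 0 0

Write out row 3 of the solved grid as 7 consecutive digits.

6471325

row 6, column 3 = 6: row 6 has {1,2,3,4,7}; col 3 has {2,5}; region has {1,2,7} → only 6 remains.
row 5, column 5 = 4: row 5 has {1,2,5}; col 5 has {1,2,3}; region has {1,2,6,7} → only 4 remains.
row 5, column 6 = 6: row 5 has {1,2,4,5}; col 6 has {1,3,7}; region has {2,3} → only 6 remains.
row 5, column 7 = 7: row 5 has {1,2,4,5,6}; col 7 has {2,3,5}; region has {2,3,6} → only 7 remains.
row 6, column 2 = 5: row 6 has {1,2,3,4,6,7}; col 2 has {2}; region has {1,2,4,6,7} → only 5 remains.
row 7, column 6 = 4: row 7 has {2,3,5}; col 6 has {1,3,6,7}; region has {2,3,5} → only 4 remains.
row 3, column 6 = 2: row 3 has {3,5}; col 6 has {1,3,4,6,7}; region has {1,3,5,7} → only 2 remains.
row 4, column 5 = 5: row 4 has {2,3}; col 5 has {1,2,3,4}; region has {2,3,6,7} → only 5 remains.
row 5, column 4 = 3: row 5 has {1,2,4,5,6,7}; col 4 has {5,7}; region has {1,2,4,5,6,7} → only 3 remains.
row 1, column 6 = 5: row 1 has {}; col 6 has {1,2,3,4,6,7}; region has {} → only 5 remains.
row 2, column 1 = 5: in row 2, 5 can only go here (every other open cell in that row sees a 5).
row 2, column 4 = 2: in row 2, 2 can only go here (every other open cell in that row sees a 2).
row 1, column 1 = 2: in row 1, 2 can only go here (every other open cell in that row sees a 2).
row 1, column 4 = 6: in column 4, 6 can only go here (every other open cell in that column sees a 6).
row 1, column 5 = 7: row 1 has {2,5,6}; col 5 has {1,2,3,4,5}; region has {2,5,6} → only 7 remains.
row 1, column 7 = 4: row 1 has {2,5,6,7}; col 7 has {2,3,5,7}; region has {1,2,3,5,7} → only 4 remains.
row 2, column 7 = 6: row 2 has {1,2,5,7}; col 7 has {2,3,4,5,7}; region has {1,2,3,4,5,7} → only 6 remains.
row 7, column 5 = 6: row 7 has {2,3,4,5}; col 5 has {1,2,3,4,5,7}; region has {2,3,4,5} → only 6 remains.
row 7, column 7 = 1: row 7 has {2,3,4,5,6}; col 7 has {2,3,4,5,6,7}; region has {2,3,4,5,6} → only 1 remains.
row 7, column 2 = 7: row 7 has {1,2,3,4,5,6}; col 2 has {2,5}; region has {1,2,3,4,5,6} → only 7 remains.
row 4, column 2 = 6: row 4 has {2,3,5}; col 2 has {2,5,7}; region has {1,2,3,4,5} → only 6 remains.
row 4, column 1 = 7: row 4 has {2,3,5,6}; col 1 has {1,2,3,4,5}; region has {1,2,3,4,5,6} → only 7 remains.
row 3, column 1 = 6: row 3 has {2,3,5}; col 1 has {1,2,3,4,5,7}; region has {2,5} → only 6 remains.
row 3, column 3 = 7: in row 3, 7 can only go here (every other open cell in that row sees a 7).
row 2, column 3 = 4: in region B, 4 can only go here (every other open cell in that region sees a 4).
row 2, column 2 = 3: row 2 has {1,2,4,5,6,7}; col 2 has {2,5,6,7}; region has {2,5,6,7} → only 3 remains.
row 4, column 3 = 1: row 4 has {2,3,5,6,7}; col 3 has {2,4,5,6,7}; region has {2,3,5,6,7} → only 1 remains.
row 4, column 4 = 4: row 4 has {1,2,3,5,6,7}; col 4 has {2,3,5,6,7}; region has {2,3,5,6,7} → only 4 remains.
row 1, column 2 = 1: row 1 has {2,4,5,6,7}; col 2 has {2,3,5,6,7}; region has {2,4,5,6,7} → only 1 remains.
row 1, column 3 = 3: row 1 has {1,2,4,5,6,7}; col 3 has {1,2,4,5,6,7}; region has {1,2,4,5,6,7} → only 3 remains.
row 3, column 2 = 4: row 3 has {2,3,5,6,7}; col 2 has {1,2,3,5,6,7}; region has {1,2,3,5,6,7} → only 4 remains.
row 3, column 4 = 1: row 3 has {2,3,4,5,6,7}; col 4 has {2,3,4,5,6,7}; region has {2,3,4,5,6,7} → only 1 remains.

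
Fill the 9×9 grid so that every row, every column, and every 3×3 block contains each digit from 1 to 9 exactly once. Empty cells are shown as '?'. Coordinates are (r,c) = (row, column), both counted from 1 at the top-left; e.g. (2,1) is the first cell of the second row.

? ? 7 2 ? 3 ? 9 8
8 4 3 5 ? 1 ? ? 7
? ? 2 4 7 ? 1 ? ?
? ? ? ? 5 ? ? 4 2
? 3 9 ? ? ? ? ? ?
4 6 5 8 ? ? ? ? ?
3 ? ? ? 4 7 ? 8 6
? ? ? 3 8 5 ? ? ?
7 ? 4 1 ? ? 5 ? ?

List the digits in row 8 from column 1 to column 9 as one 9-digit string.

926385714

(1,5) = 6: row 1 has {2,3,7,8,9}; col 5 has {4,5,7,8}; box has {1,2,3,4,5,7} → only 6 remains.
(1,7) = 4: row 1 has {2,3,6,7,8,9}; col 7 has {1,5}; box has {1,7,8,9} → only 4 remains.
(2,5) = 9: row 2 has {1,3,4,5,7,8}; col 5 has {4,5,6,7,8}; box has {1,2,3,4,5,6,7} → only 9 remains.
(3,6) = 8: row 3 has {1,2,4,7}; col 6 has {1,3,5,7}; box has {1,2,3,4,5,6,7,9} → only 8 remains.
(4,1) = 1: row 4 has {2,4,5}; col 1 has {3,4,7,8}; box has {3,4,5,6,9} → only 1 remains.
(4,3) = 8: row 4 has {1,2,4,5}; col 3 has {2,3,4,5,7,9}; box has {1,3,4,5,6,9} → only 8 remains.
(5,1) = 2: row 5 has {3,9}; col 1 has {1,3,4,7,8}; box has {1,3,4,5,6,8,9} → only 2 remains.
(5,5) = 1: row 5 has {2,3,9}; col 5 has {4,5,6,7,8,9}; box has {5,8} → only 1 remains.
(5,9) = 5: row 5 has {1,2,3,9}; col 9 has {2,6,7,8}; box has {2,4} → only 5 remains.
(7,3) = 1: row 7 has {3,4,6,7,8}; col 3 has {2,3,4,5,7,8,9}; box has {3,4,7} → only 1 remains.
(7,4) = 9: row 7 has {1,3,4,6,7,8}; col 4 has {1,2,3,4,5,8}; box has {1,3,4,5,7,8} → only 9 remains.
(7,7) = 2: row 7 has {1,3,4,6,7,8,9}; col 7 has {1,4,5}; box has {5,6,8} → only 2 remains.
(8,3) = 6: row 8 has {3,5,8}; col 3 has {1,2,3,4,5,7,8,9}; box has {1,3,4,7} → only 6 remains.
(9,5) = 2: row 9 has {1,4,5,7}; col 5 has {1,4,5,6,7,8,9}; box has {1,3,4,5,7,8,9} → only 2 remains.
(9,6) = 6: row 9 has {1,2,4,5,7}; col 6 has {1,3,5,7,8}; box has {1,2,3,4,5,7,8,9} → only 6 remains.
(9,8) = 3: row 9 has {1,2,4,5,6,7}; col 8 has {4,8,9}; box has {2,5,6,8} → only 3 remains.
(9,9) = 9: row 9 has {1,2,3,4,5,6,7}; col 9 has {2,5,6,7,8}; box has {2,3,5,6,8} → only 9 remains.
(1,1) = 5: row 1 has {2,3,4,6,7,8,9}; col 1 has {1,2,3,4,7,8}; box has {2,3,4,7,8} → only 5 remains.
(1,2) = 1: row 1 has {2,3,4,5,6,7,8,9}; col 2 has {3,4,6}; box has {2,3,4,5,7,8} → only 1 remains.
(2,7) = 6: row 2 has {1,3,4,5,7,8,9}; col 7 has {1,2,4,5}; box has {1,4,7,8,9} → only 6 remains.
(2,8) = 2: row 2 has {1,3,4,5,6,7,8,9}; col 8 has {3,4,8,9}; box has {1,4,6,7,8,9} → only 2 remains.
(3,2) = 9: row 3 has {1,2,4,7,8}; col 2 has {1,3,4,6}; box has {1,2,3,4,5,7,8} → only 9 remains.
(3,8) = 5: row 3 has {1,2,4,7,8,9}; col 8 has {2,3,4,8,9}; box has {1,2,4,6,7,8,9} → only 5 remains.
(3,9) = 3: row 3 has {1,2,4,5,7,8,9}; col 9 has {2,5,6,7,8,9}; box has {1,2,4,5,6,7,8,9} → only 3 remains.
(4,2) = 7: row 4 has {1,2,4,5,8}; col 2 has {1,3,4,6,9}; box has {1,2,3,4,5,6,8,9} → only 7 remains.
(4,4) = 6: row 4 has {1,2,4,5,7,8}; col 4 has {1,2,3,4,5,8,9}; box has {1,5,8} → only 6 remains.
(4,6) = 9: row 4 has {1,2,4,5,6,7,8}; col 6 has {1,3,5,6,7,8}; box has {1,5,6,8} → only 9 remains.
(4,7) = 3: row 4 has {1,2,4,5,6,7,8,9}; col 7 has {1,2,4,5,6}; box has {2,4,5} → only 3 remains.
(5,4) = 7: row 5 has {1,2,3,5,9}; col 4 has {1,2,3,4,5,6,8,9}; box has {1,5,6,8,9} → only 7 remains.
(5,6) = 4: row 5 has {1,2,3,5,7,9}; col 6 has {1,3,5,6,7,8,9}; box has {1,5,6,7,8,9} → only 4 remains.
(5,7) = 8: row 5 has {1,2,3,4,5,7,9}; col 7 has {1,2,3,4,5,6}; box has {2,3,4,5} → only 8 remains.
(5,8) = 6: row 5 has {1,2,3,4,5,7,8,9}; col 8 has {2,3,4,5,8,9}; box has {2,3,4,5,8} → only 6 remains.
(6,5) = 3: row 6 has {4,5,6,8}; col 5 has {1,2,4,5,6,7,8,9}; box has {1,4,5,6,7,8,9} → only 3 remains.
(6,6) = 2: row 6 has {3,4,5,6,8}; col 6 has {1,3,4,5,6,7,8,9}; box has {1,3,4,5,6,7,8,9} → only 2 remains.
(6,9) = 1: row 6 has {2,3,4,5,6,8}; col 9 has {2,3,5,6,7,8,9}; box has {2,3,4,5,6,8} → only 1 remains.
(7,2) = 5: row 7 has {1,2,3,4,6,7,8,9}; col 2 has {1,3,4,6,7,9}; box has {1,3,4,6,7} → only 5 remains.
(8,1) = 9: row 8 has {3,5,6,8}; col 1 has {1,2,3,4,5,7,8}; box has {1,3,4,5,6,7} → only 9 remains.
(8,2) = 2: row 8 has {3,5,6,8,9}; col 2 has {1,3,4,5,6,7,9}; box has {1,3,4,5,6,7,9} → only 2 remains.
(8,7) = 7: row 8 has {2,3,5,6,8,9}; col 7 has {1,2,3,4,5,6,8}; box has {2,3,5,6,8,9} → only 7 remains.
(8,8) = 1: row 8 has {2,3,5,6,7,8,9}; col 8 has {2,3,4,5,6,8,9}; box has {2,3,5,6,7,8,9} → only 1 remains.
(8,9) = 4: row 8 has {1,2,3,5,6,7,8,9}; col 9 has {1,2,3,5,6,7,8,9}; box has {1,2,3,5,6,7,8,9} → only 4 remains.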